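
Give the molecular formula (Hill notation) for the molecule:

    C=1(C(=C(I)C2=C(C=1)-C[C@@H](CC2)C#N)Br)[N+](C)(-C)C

C14H17BrIN2+

Heavy atoms from the SMILES: 1 Br, 14 C, 1 I, 2 N.
Implicit hydrogens by atom environment:
  5 × C (aromatic): no H
  3 × C: 3 H each → 9
  3 × C: 2 H each → 6
  1 × Br: no H
  1 × C (aromatic): 1 H
  1 × C: 1 H
  1 × C: no H
  1 × I: no H
  1 × N (charge +1): no H
  1 × N: no H
  Total hydrogens = 17.
Net charge +1.
Molecular formula: C14H17BrIN2+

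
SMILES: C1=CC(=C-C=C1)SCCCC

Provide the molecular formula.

C10H14S

Heavy atoms from the SMILES: 10 C, 1 S.
Implicit hydrogens by atom environment:
  5 × C (aromatic): 1 H each → 5
  3 × C: 2 H each → 6
  1 × C: 3 H
  1 × C (aromatic): no H
  1 × S: no H
  Total hydrogens = 14.
Molecular formula: C10H14S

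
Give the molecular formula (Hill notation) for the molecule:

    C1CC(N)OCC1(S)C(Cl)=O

Heavy atoms from the SMILES: 6 C, 1 Cl, 1 N, 2 O, 1 S.
Implicit hydrogens by atom environment:
  3 × C: 2 H each → 6
  2 × C: no H
  2 × O: no H
  1 × C: 1 H
  1 × Cl: no H
  1 × N: 2 H
  1 × S: 1 H
  Total hydrogens = 10.
Molecular formula: C6H10ClNO2S

C6H10ClNO2S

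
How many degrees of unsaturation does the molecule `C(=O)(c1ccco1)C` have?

4

Molecular formula from the SMILES: C6H6O2.
DoU = (2C + 2 + N − H − X)/2 = (2·6 + 2 + 0 − 6 − 0)/2 = 8/2 = 4.
(Structurally: 1 ring(s) + 3 π bond(s) = 4.)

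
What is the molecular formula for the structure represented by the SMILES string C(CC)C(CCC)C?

Heavy atoms from the SMILES: 8 C.
Implicit hydrogens by atom environment:
  4 × C: 2 H each → 8
  3 × C: 3 H each → 9
  1 × C: 1 H
  Total hydrogens = 18.
Molecular formula: C8H18

C8H18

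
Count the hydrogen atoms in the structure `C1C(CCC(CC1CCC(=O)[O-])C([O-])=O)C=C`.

18

Hydrogens are implicit in SMILES; fill each atom to its normal valence:
  7 × C: 2 H each → 14
  4 × C: 1 H each → 4
  2 × C: no H
  2 × O: no H
  2 × O (charge -1): no H
  Total hydrogens = 18.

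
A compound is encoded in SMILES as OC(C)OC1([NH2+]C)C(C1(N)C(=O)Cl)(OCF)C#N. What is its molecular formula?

Heavy atoms from the SMILES: 9 C, 1 Cl, 1 F, 3 N, 4 O.
Implicit hydrogens by atom environment:
  5 × C: no H
  3 × O: no H
  2 × C: 3 H each → 6
  1 × C: 2 H
  1 × C: 1 H
  1 × Cl: no H
  1 × F: no H
  1 × N (charge +1): 2 H
  1 × N: 2 H
  1 × N: no H
  1 × O: 1 H
  Total hydrogens = 14.
Net charge +1.
Molecular formula: C9H14ClFN3O4+

C9H14ClFN3O4+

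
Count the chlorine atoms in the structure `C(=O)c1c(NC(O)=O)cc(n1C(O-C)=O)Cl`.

1

The symbol for chlorine appears 1 time in the SMILES.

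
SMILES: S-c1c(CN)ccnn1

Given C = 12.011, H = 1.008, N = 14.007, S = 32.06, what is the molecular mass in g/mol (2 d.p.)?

141.19

Molecular formula: C5H7N3S.
M = 5×12.011 + 7×1.008 + 3×14.007 + 1×32.06 = 141.19 g/mol.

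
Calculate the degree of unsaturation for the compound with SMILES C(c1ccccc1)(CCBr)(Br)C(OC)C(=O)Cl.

5

Molecular formula from the SMILES: C12H13Br2ClO2.
DoU = (2C + 2 + N − H − X)/2 = (2·12 + 2 + 0 − 13 − 3)/2 = 10/2 = 5.
(Structurally: 1 ring(s) + 4 π bond(s) = 5.)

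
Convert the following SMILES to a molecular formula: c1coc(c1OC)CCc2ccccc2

Heavy atoms from the SMILES: 13 C, 2 O.
Implicit hydrogens by atom environment:
  7 × C (aromatic): 1 H each → 7
  3 × C (aromatic): no H
  2 × C: 2 H each → 4
  1 × C: 3 H
  1 × O (aromatic): no H
  1 × O: no H
  Total hydrogens = 14.
Molecular formula: C13H14O2

C13H14O2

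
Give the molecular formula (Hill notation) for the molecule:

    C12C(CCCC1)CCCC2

C10H18

Heavy atoms from the SMILES: 10 C.
Implicit hydrogens by atom environment:
  8 × C: 2 H each → 16
  2 × C: 1 H each → 2
  Total hydrogens = 18.
Molecular formula: C10H18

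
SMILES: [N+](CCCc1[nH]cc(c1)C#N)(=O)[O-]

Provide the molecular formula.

Heavy atoms from the SMILES: 8 C, 3 N, 2 O.
Implicit hydrogens by atom environment:
  3 × C: 2 H each → 6
  2 × C (aromatic): 1 H each → 2
  2 × C (aromatic): no H
  1 × C: no H
  1 × N (aromatic): 1 H
  1 × N: no H
  1 × N (charge +1): no H
  1 × O: no H
  1 × O (charge -1): no H
  Total hydrogens = 9.
Molecular formula: C8H9N3O2

C8H9N3O2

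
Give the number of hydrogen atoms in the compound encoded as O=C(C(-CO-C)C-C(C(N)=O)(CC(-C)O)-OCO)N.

Hydrogens are implicit in SMILES; fill each atom to its normal valence:
  4 × C: 2 H each → 8
  4 × O: no H
  3 × C: no H
  2 × C: 3 H each → 6
  2 × C: 1 H each → 2
  2 × N: 2 H each → 4
  2 × O: 1 H each → 2
  Total hydrogens = 22.

22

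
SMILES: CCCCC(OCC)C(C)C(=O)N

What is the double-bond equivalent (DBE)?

1

Molecular formula from the SMILES: C10H21NO2.
DoU = (2C + 2 + N − H − X)/2 = (2·10 + 2 + 1 − 21 − 0)/2 = 2/2 = 1.
(Structurally: 0 ring(s) + 1 π bond(s) = 1.)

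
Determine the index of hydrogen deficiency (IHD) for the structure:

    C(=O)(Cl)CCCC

1

Molecular formula from the SMILES: C5H9ClO.
DoU = (2C + 2 + N − H − X)/2 = (2·5 + 2 + 0 − 9 − 1)/2 = 2/2 = 1.
(Structurally: 0 ring(s) + 1 π bond(s) = 1.)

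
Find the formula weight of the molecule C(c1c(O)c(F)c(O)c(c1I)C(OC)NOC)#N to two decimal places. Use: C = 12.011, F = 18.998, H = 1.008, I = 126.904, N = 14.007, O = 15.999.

Molecular formula: C10H10FIN2O4.
M = 10×12.011 + 1×18.998 + 10×1.008 + 1×126.904 + 2×14.007 + 4×15.999 = 368.10 g/mol.

368.10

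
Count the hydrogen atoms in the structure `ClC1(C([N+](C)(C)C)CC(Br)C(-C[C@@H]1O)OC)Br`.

21

Hydrogens are implicit in SMILES; fill each atom to its normal valence:
  4 × C: 3 H each → 12
  4 × C: 1 H each → 4
  2 × Br: no H
  2 × C: 2 H each → 4
  1 × C: no H
  1 × Cl: no H
  1 × N (charge +1): no H
  1 × O: 1 H
  1 × O: no H
  Total hydrogens = 21.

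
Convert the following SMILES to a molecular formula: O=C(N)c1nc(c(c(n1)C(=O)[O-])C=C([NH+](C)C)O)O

Heavy atoms from the SMILES: 10 C, 4 N, 5 O.
Implicit hydrogens by atom environment:
  4 × C (aromatic): no H
  3 × C: no H
  2 × C: 3 H each → 6
  2 × N (aromatic): no H
  2 × O: 1 H each → 2
  2 × O: no H
  1 × C: 1 H
  1 × N: 2 H
  1 × N (charge +1): 1 H
  1 × O (charge -1): no H
  Total hydrogens = 12.
Molecular formula: C10H12N4O5

C10H12N4O5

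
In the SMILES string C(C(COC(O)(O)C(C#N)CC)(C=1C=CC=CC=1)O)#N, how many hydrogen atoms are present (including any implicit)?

Hydrogens are implicit in SMILES; fill each atom to its normal valence:
  5 × C (aromatic): 1 H each → 5
  4 × C: no H
  3 × O: 1 H each → 3
  2 × C: 2 H each → 4
  2 × N: no H
  1 × C: 3 H
  1 × C: 1 H
  1 × C (aromatic): no H
  1 × O: no H
  Total hydrogens = 16.

16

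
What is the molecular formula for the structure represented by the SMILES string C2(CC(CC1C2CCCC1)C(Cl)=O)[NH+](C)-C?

Heavy atoms from the SMILES: 13 C, 1 Cl, 1 N, 1 O.
Implicit hydrogens by atom environment:
  6 × C: 2 H each → 12
  4 × C: 1 H each → 4
  2 × C: 3 H each → 6
  1 × C: no H
  1 × Cl: no H
  1 × N (charge +1): 1 H
  1 × O: no H
  Total hydrogens = 23.
Net charge +1.
Molecular formula: C13H23ClNO+

C13H23ClNO+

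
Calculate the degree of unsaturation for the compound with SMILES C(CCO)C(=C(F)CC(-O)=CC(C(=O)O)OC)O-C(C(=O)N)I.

4

Molecular formula from the SMILES: C13H19FINO7.
DoU = (2C + 2 + N − H − X)/2 = (2·13 + 2 + 1 − 19 − 2)/2 = 8/2 = 4.
(Structurally: 0 ring(s) + 4 π bond(s) = 4.)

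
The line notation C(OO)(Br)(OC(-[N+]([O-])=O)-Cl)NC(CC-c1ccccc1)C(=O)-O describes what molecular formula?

Heavy atoms from the SMILES: 1 Br, 12 C, 1 Cl, 2 N, 7 O.
Implicit hydrogens by atom environment:
  5 × C (aromatic): 1 H each → 5
  4 × O: no H
  2 × C: 2 H each → 4
  2 × C: 1 H each → 2
  2 × C: no H
  2 × O: 1 H each → 2
  1 × Br: no H
  1 × C (aromatic): no H
  1 × Cl: no H
  1 × N: 1 H
  1 × N (charge +1): no H
  1 × O (charge -1): no H
  Total hydrogens = 14.
Molecular formula: C12H14BrClN2O7

C12H14BrClN2O7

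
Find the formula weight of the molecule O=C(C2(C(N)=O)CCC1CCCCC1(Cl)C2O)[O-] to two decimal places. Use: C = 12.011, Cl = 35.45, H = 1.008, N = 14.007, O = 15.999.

274.72

Molecular formula: C12H17ClNO4-.
M = 12×12.011 + 1×35.45 + 17×1.008 + 1×14.007 + 4×15.999 = 274.72 g/mol.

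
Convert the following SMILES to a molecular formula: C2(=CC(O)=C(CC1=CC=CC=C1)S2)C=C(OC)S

C14H14O2S2

Heavy atoms from the SMILES: 14 C, 2 O, 2 S.
Implicit hydrogens by atom environment:
  6 × C (aromatic): 1 H each → 6
  4 × C (aromatic): no H
  1 × C: 3 H
  1 × C: 2 H
  1 × C: 1 H
  1 × C: no H
  1 × O: 1 H
  1 × O: no H
  1 × S: 1 H
  1 × S (aromatic): no H
  Total hydrogens = 14.
Molecular formula: C14H14O2S2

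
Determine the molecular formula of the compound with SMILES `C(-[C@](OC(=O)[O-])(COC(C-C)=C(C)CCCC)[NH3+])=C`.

C14H25NO4

Heavy atoms from the SMILES: 14 C, 1 N, 4 O.
Implicit hydrogens by atom environment:
  6 × C: 2 H each → 12
  4 × C: no H
  3 × C: 3 H each → 9
  3 × O: no H
  1 × C: 1 H
  1 × N (charge +1): 3 H
  1 × O (charge -1): no H
  Total hydrogens = 25.
Molecular formula: C14H25NO4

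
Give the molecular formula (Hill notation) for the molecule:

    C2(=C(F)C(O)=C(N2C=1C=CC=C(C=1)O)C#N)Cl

Heavy atoms from the SMILES: 11 C, 1 Cl, 1 F, 2 N, 2 O.
Implicit hydrogens by atom environment:
  6 × C (aromatic): no H
  4 × C (aromatic): 1 H each → 4
  2 × O: 1 H each → 2
  1 × C: no H
  1 × Cl: no H
  1 × F: no H
  1 × N (aromatic): no H
  1 × N: no H
  Total hydrogens = 6.
Molecular formula: C11H6ClFN2O2

C11H6ClFN2O2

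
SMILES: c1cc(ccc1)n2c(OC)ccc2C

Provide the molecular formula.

C12H13NO

Heavy atoms from the SMILES: 12 C, 1 N, 1 O.
Implicit hydrogens by atom environment:
  7 × C (aromatic): 1 H each → 7
  3 × C (aromatic): no H
  2 × C: 3 H each → 6
  1 × N (aromatic): no H
  1 × O: no H
  Total hydrogens = 13.
Molecular formula: C12H13NO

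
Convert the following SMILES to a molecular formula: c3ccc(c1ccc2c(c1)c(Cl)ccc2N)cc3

Heavy atoms from the SMILES: 16 C, 1 Cl, 1 N.
Implicit hydrogens by atom environment:
  10 × C (aromatic): 1 H each → 10
  6 × C (aromatic): no H
  1 × Cl: no H
  1 × N: 2 H
  Total hydrogens = 12.
Molecular formula: C16H12ClN

C16H12ClN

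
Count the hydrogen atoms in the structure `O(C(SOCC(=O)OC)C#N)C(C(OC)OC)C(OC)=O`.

Hydrogens are implicit in SMILES; fill each atom to its normal valence:
  8 × O: no H
  4 × C: 3 H each → 12
  3 × C: 1 H each → 3
  3 × C: no H
  1 × C: 2 H
  1 × N: no H
  1 × S: no H
  Total hydrogens = 17.

17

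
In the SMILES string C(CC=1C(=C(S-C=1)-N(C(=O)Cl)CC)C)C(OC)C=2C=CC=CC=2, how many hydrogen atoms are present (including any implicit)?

22

Hydrogens are implicit in SMILES; fill each atom to its normal valence:
  6 × C (aromatic): 1 H each → 6
  4 × C (aromatic): no H
  3 × C: 3 H each → 9
  3 × C: 2 H each → 6
  2 × O: no H
  1 × C: 1 H
  1 × C: no H
  1 × Cl: no H
  1 × N: no H
  1 × S (aromatic): no H
  Total hydrogens = 22.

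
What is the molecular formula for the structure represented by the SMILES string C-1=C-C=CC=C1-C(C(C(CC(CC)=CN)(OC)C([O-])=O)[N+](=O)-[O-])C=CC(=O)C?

C20H25N2O6-

Heavy atoms from the SMILES: 20 C, 2 N, 6 O.
Implicit hydrogens by atom environment:
  5 × C: 1 H each → 5
  5 × C (aromatic): 1 H each → 5
  4 × C: no H
  4 × O: no H
  3 × C: 3 H each → 9
  2 × C: 2 H each → 4
  2 × O (charge -1): no H
  1 × C (aromatic): no H
  1 × N: 2 H
  1 × N (charge +1): no H
  Total hydrogens = 25.
Net charge -1.
Molecular formula: C20H25N2O6-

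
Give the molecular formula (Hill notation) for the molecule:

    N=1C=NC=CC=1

C4H4N2

Heavy atoms from the SMILES: 4 C, 2 N.
Implicit hydrogens by atom environment:
  4 × C (aromatic): 1 H each → 4
  2 × N (aromatic): no H
  Total hydrogens = 4.
Molecular formula: C4H4N2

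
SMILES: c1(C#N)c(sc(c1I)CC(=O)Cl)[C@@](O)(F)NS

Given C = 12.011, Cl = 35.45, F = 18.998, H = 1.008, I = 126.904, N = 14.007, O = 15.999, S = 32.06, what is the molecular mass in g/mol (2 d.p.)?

Molecular formula: C8H5ClFIN2O2S2.
M = 8×12.011 + 1×35.45 + 1×18.998 + 5×1.008 + 1×126.904 + 2×14.007 + 2×15.999 + 2×32.06 = 406.61 g/mol.

406.61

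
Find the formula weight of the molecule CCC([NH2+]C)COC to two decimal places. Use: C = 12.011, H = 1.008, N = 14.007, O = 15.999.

118.20

Molecular formula: C6H16NO+.
M = 6×12.011 + 16×1.008 + 1×14.007 + 1×15.999 = 118.20 g/mol.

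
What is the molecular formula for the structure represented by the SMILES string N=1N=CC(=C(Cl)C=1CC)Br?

Heavy atoms from the SMILES: 1 Br, 6 C, 1 Cl, 2 N.
Implicit hydrogens by atom environment:
  3 × C (aromatic): no H
  2 × N (aromatic): no H
  1 × Br: no H
  1 × C: 3 H
  1 × C: 2 H
  1 × C (aromatic): 1 H
  1 × Cl: no H
  Total hydrogens = 6.
Molecular formula: C6H6BrClN2

C6H6BrClN2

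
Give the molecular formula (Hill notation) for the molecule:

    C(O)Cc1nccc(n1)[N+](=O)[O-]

C6H7N3O3

Heavy atoms from the SMILES: 6 C, 3 N, 3 O.
Implicit hydrogens by atom environment:
  2 × C: 2 H each → 4
  2 × C (aromatic): 1 H each → 2
  2 × C (aromatic): no H
  2 × N (aromatic): no H
  1 × N (charge +1): no H
  1 × O: 1 H
  1 × O: no H
  1 × O (charge -1): no H
  Total hydrogens = 7.
Molecular formula: C6H7N3O3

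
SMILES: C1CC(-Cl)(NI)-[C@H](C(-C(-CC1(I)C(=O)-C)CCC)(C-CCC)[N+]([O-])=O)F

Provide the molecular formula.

C17H28ClFI2N2O3

Heavy atoms from the SMILES: 17 C, 1 Cl, 1 F, 2 I, 2 N, 3 O.
Implicit hydrogens by atom environment:
  8 × C: 2 H each → 16
  4 × C: no H
  3 × C: 3 H each → 9
  2 × C: 1 H each → 2
  2 × I: no H
  2 × O: no H
  1 × Cl: no H
  1 × F: no H
  1 × N: 1 H
  1 × N (charge +1): no H
  1 × O (charge -1): no H
  Total hydrogens = 28.
Molecular formula: C17H28ClFI2N2O3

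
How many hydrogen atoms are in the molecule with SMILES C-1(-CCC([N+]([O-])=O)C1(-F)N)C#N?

8

Hydrogens are implicit in SMILES; fill each atom to its normal valence:
  2 × C: 2 H each → 4
  2 × C: 1 H each → 2
  2 × C: no H
  1 × F: no H
  1 × N: 2 H
  1 × N: no H
  1 × N (charge +1): no H
  1 × O: no H
  1 × O (charge -1): no H
  Total hydrogens = 8.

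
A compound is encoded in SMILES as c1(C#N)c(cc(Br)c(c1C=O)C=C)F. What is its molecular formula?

C10H5BrFNO

Heavy atoms from the SMILES: 1 Br, 10 C, 1 F, 1 N, 1 O.
Implicit hydrogens by atom environment:
  5 × C (aromatic): no H
  2 × C: 1 H each → 2
  1 × Br: no H
  1 × C: 2 H
  1 × C (aromatic): 1 H
  1 × C: no H
  1 × F: no H
  1 × N: no H
  1 × O: no H
  Total hydrogens = 5.
Molecular formula: C10H5BrFNO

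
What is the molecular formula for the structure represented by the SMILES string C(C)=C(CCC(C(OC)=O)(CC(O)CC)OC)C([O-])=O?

C14H23O6-

Heavy atoms from the SMILES: 14 C, 6 O.
Implicit hydrogens by atom environment:
  4 × C: 3 H each → 12
  4 × C: 2 H each → 8
  4 × C: no H
  4 × O: no H
  2 × C: 1 H each → 2
  1 × O: 1 H
  1 × O (charge -1): no H
  Total hydrogens = 23.
Net charge -1.
Molecular formula: C14H23O6-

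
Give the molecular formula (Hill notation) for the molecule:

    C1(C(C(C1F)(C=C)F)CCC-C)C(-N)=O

C11H17F2NO

Heavy atoms from the SMILES: 11 C, 2 F, 1 N, 1 O.
Implicit hydrogens by atom environment:
  4 × C: 2 H each → 8
  4 × C: 1 H each → 4
  2 × C: no H
  2 × F: no H
  1 × C: 3 H
  1 × N: 2 H
  1 × O: no H
  Total hydrogens = 17.
Molecular formula: C11H17F2NO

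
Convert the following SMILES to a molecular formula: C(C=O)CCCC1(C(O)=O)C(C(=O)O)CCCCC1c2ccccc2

Heavy atoms from the SMILES: 20 C, 5 O.
Implicit hydrogens by atom environment:
  8 × C: 2 H each → 16
  5 × C (aromatic): 1 H each → 5
  3 × C: 1 H each → 3
  3 × C: no H
  3 × O: no H
  2 × O: 1 H each → 2
  1 × C (aromatic): no H
  Total hydrogens = 26.
Molecular formula: C20H26O5

C20H26O5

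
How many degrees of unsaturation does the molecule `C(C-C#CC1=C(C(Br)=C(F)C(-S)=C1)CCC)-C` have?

Molecular formula from the SMILES: C14H16BrFS.
DoU = (2C + 2 + N − H − X)/2 = (2·14 + 2 + 0 − 16 − 2)/2 = 12/2 = 6.
(Structurally: 1 ring(s) + 5 π bond(s) = 6.)

6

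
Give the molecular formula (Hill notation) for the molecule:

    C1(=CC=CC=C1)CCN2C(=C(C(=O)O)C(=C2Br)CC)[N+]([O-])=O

C15H15BrN2O4

Heavy atoms from the SMILES: 1 Br, 15 C, 2 N, 4 O.
Implicit hydrogens by atom environment:
  5 × C (aromatic): 1 H each → 5
  5 × C (aromatic): no H
  3 × C: 2 H each → 6
  2 × O: no H
  1 × Br: no H
  1 × C: 3 H
  1 × C: no H
  1 × N (aromatic): no H
  1 × N (charge +1): no H
  1 × O: 1 H
  1 × O (charge -1): no H
  Total hydrogens = 15.
Molecular formula: C15H15BrN2O4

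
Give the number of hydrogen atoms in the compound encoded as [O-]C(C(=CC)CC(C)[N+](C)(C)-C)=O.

19

Hydrogens are implicit in SMILES; fill each atom to its normal valence:
  5 × C: 3 H each → 15
  2 × C: 1 H each → 2
  2 × C: no H
  1 × C: 2 H
  1 × N (charge +1): no H
  1 × O: no H
  1 × O (charge -1): no H
  Total hydrogens = 19.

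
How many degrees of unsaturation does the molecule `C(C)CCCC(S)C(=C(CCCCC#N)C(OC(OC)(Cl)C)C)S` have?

3

Molecular formula from the SMILES: C18H32ClNO2S2.
DoU = (2C + 2 + N − H − X)/2 = (2·18 + 2 + 1 − 32 − 1)/2 = 6/2 = 3.
(Structurally: 0 ring(s) + 3 π bond(s) = 3.)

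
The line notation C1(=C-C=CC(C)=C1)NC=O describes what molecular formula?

Heavy atoms from the SMILES: 8 C, 1 N, 1 O.
Implicit hydrogens by atom environment:
  4 × C (aromatic): 1 H each → 4
  2 × C (aromatic): no H
  1 × C: 3 H
  1 × C: 1 H
  1 × N: 1 H
  1 × O: no H
  Total hydrogens = 9.
Molecular formula: C8H9NO

C8H9NO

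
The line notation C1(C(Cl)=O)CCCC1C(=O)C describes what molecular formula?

C8H11ClO2

Heavy atoms from the SMILES: 8 C, 1 Cl, 2 O.
Implicit hydrogens by atom environment:
  3 × C: 2 H each → 6
  2 × C: 1 H each → 2
  2 × C: no H
  2 × O: no H
  1 × C: 3 H
  1 × Cl: no H
  Total hydrogens = 11.
Molecular formula: C8H11ClO2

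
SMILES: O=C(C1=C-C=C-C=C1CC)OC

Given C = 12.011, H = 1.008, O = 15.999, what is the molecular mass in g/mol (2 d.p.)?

164.20

Molecular formula: C10H12O2.
M = 10×12.011 + 12×1.008 + 2×15.999 = 164.20 g/mol.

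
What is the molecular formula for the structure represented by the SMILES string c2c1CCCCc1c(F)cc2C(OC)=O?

Heavy atoms from the SMILES: 12 C, 1 F, 2 O.
Implicit hydrogens by atom environment:
  4 × C: 2 H each → 8
  4 × C (aromatic): no H
  2 × C (aromatic): 1 H each → 2
  2 × O: no H
  1 × C: 3 H
  1 × C: no H
  1 × F: no H
  Total hydrogens = 13.
Molecular formula: C12H13FO2

C12H13FO2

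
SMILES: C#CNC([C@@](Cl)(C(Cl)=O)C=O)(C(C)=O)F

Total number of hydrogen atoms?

6

Hydrogens are implicit in SMILES; fill each atom to its normal valence:
  5 × C: no H
  3 × O: no H
  2 × C: 1 H each → 2
  2 × Cl: no H
  1 × C: 3 H
  1 × F: no H
  1 × N: 1 H
  Total hydrogens = 6.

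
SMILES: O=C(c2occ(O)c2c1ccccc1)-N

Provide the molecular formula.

C11H9NO3

Heavy atoms from the SMILES: 11 C, 1 N, 3 O.
Implicit hydrogens by atom environment:
  6 × C (aromatic): 1 H each → 6
  4 × C (aromatic): no H
  1 × C: no H
  1 × N: 2 H
  1 × O: 1 H
  1 × O (aromatic): no H
  1 × O: no H
  Total hydrogens = 9.
Molecular formula: C11H9NO3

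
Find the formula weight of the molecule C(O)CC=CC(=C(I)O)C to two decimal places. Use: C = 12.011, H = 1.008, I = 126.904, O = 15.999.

Molecular formula: C7H11IO2.
M = 7×12.011 + 11×1.008 + 1×126.904 + 2×15.999 = 254.07 g/mol.

254.07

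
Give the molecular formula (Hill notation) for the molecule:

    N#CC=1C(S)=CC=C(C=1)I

Heavy atoms from the SMILES: 7 C, 1 I, 1 N, 1 S.
Implicit hydrogens by atom environment:
  3 × C (aromatic): 1 H each → 3
  3 × C (aromatic): no H
  1 × C: no H
  1 × I: no H
  1 × N: no H
  1 × S: 1 H
  Total hydrogens = 4.
Molecular formula: C7H4INS

C7H4INS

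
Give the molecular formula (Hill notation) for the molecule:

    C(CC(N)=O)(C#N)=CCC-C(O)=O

C8H10N2O3

Heavy atoms from the SMILES: 8 C, 2 N, 3 O.
Implicit hydrogens by atom environment:
  4 × C: no H
  3 × C: 2 H each → 6
  2 × O: no H
  1 × C: 1 H
  1 × N: 2 H
  1 × N: no H
  1 × O: 1 H
  Total hydrogens = 10.
Molecular formula: C8H10N2O3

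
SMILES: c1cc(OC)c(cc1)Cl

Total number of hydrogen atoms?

7

Hydrogens are implicit in SMILES; fill each atom to its normal valence:
  4 × C (aromatic): 1 H each → 4
  2 × C (aromatic): no H
  1 × C: 3 H
  1 × Cl: no H
  1 × O: no H
  Total hydrogens = 7.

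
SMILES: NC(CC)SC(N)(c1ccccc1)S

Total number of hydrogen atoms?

16

Hydrogens are implicit in SMILES; fill each atom to its normal valence:
  5 × C (aromatic): 1 H each → 5
  2 × N: 2 H each → 4
  1 × C: 3 H
  1 × C: 2 H
  1 × C: 1 H
  1 × C: no H
  1 × C (aromatic): no H
  1 × S: 1 H
  1 × S: no H
  Total hydrogens = 16.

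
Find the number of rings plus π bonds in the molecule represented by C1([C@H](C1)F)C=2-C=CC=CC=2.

5

Molecular formula from the SMILES: C9H9F.
DoU = (2C + 2 + N − H − X)/2 = (2·9 + 2 + 0 − 9 − 1)/2 = 10/2 = 5.
(Structurally: 2 ring(s) + 3 π bond(s) = 5.)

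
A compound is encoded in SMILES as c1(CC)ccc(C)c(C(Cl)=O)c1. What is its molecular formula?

Heavy atoms from the SMILES: 10 C, 1 Cl, 1 O.
Implicit hydrogens by atom environment:
  3 × C (aromatic): 1 H each → 3
  3 × C (aromatic): no H
  2 × C: 3 H each → 6
  1 × C: 2 H
  1 × C: no H
  1 × Cl: no H
  1 × O: no H
  Total hydrogens = 11.
Molecular formula: C10H11ClO

C10H11ClO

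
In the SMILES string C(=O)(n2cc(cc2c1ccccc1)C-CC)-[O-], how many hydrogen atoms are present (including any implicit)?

Hydrogens are implicit in SMILES; fill each atom to its normal valence:
  7 × C (aromatic): 1 H each → 7
  3 × C (aromatic): no H
  2 × C: 2 H each → 4
  1 × C: 3 H
  1 × C: no H
  1 × N (aromatic): no H
  1 × O: no H
  1 × O (charge -1): no H
  Total hydrogens = 14.

14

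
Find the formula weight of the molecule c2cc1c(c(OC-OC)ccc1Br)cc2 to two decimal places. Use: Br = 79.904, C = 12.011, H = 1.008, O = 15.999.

Molecular formula: C12H11BrO2.
M = 1×79.904 + 12×12.011 + 11×1.008 + 2×15.999 = 267.12 g/mol.

267.12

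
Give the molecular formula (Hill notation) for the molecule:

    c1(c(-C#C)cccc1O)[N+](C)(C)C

Heavy atoms from the SMILES: 11 C, 1 N, 1 O.
Implicit hydrogens by atom environment:
  3 × C: 3 H each → 9
  3 × C (aromatic): 1 H each → 3
  3 × C (aromatic): no H
  1 × C: 1 H
  1 × C: no H
  1 × N (charge +1): no H
  1 × O: 1 H
  Total hydrogens = 14.
Net charge +1.
Molecular formula: C11H14NO+

C11H14NO+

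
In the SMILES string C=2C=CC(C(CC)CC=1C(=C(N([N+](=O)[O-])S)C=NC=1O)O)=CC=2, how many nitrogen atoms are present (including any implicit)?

The symbol for nitrogen appears 3 times in the SMILES.

3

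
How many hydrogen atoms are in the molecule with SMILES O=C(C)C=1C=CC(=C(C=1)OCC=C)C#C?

Hydrogens are implicit in SMILES; fill each atom to its normal valence:
  3 × C (aromatic): 1 H each → 3
  3 × C (aromatic): no H
  2 × C: 2 H each → 4
  2 × C: 1 H each → 2
  2 × C: no H
  2 × O: no H
  1 × C: 3 H
  Total hydrogens = 12.

12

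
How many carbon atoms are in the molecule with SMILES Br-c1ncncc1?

4

The symbol for carbon appears 4 times in the SMILES. Lowercase c denotes aromatic carbon and counts toward C.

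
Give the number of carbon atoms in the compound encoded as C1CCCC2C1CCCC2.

The symbol for carbon appears 10 times in the SMILES.

10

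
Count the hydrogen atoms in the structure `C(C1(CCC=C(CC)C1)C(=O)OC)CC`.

22

Hydrogens are implicit in SMILES; fill each atom to its normal valence:
  6 × C: 2 H each → 12
  3 × C: 3 H each → 9
  3 × C: no H
  2 × O: no H
  1 × C: 1 H
  Total hydrogens = 22.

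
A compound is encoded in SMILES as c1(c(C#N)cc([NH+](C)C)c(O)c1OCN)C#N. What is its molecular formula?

Heavy atoms from the SMILES: 11 C, 4 N, 2 O.
Implicit hydrogens by atom environment:
  5 × C (aromatic): no H
  2 × C: 3 H each → 6
  2 × C: no H
  2 × N: no H
  1 × C: 2 H
  1 × C (aromatic): 1 H
  1 × N: 2 H
  1 × N (charge +1): 1 H
  1 × O: 1 H
  1 × O: no H
  Total hydrogens = 13.
Net charge +1.
Molecular formula: C11H13N4O2+

C11H13N4O2+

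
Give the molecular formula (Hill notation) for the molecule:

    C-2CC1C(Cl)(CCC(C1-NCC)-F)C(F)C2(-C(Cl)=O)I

Heavy atoms from the SMILES: 13 C, 2 Cl, 2 F, 1 I, 1 N, 1 O.
Implicit hydrogens by atom environment:
  5 × C: 2 H each → 10
  4 × C: 1 H each → 4
  3 × C: no H
  2 × Cl: no H
  2 × F: no H
  1 × C: 3 H
  1 × I: no H
  1 × N: 1 H
  1 × O: no H
  Total hydrogens = 18.
Molecular formula: C13H18Cl2F2INO

C13H18Cl2F2INO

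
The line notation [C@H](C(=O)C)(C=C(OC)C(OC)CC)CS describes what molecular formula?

C11H20O3S

Heavy atoms from the SMILES: 11 C, 3 O, 1 S.
Implicit hydrogens by atom environment:
  4 × C: 3 H each → 12
  3 × C: 1 H each → 3
  3 × O: no H
  2 × C: 2 H each → 4
  2 × C: no H
  1 × S: 1 H
  Total hydrogens = 20.
Molecular formula: C11H20O3S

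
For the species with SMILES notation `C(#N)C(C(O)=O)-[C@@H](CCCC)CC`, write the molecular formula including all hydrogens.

C10H17NO2

Heavy atoms from the SMILES: 10 C, 1 N, 2 O.
Implicit hydrogens by atom environment:
  4 × C: 2 H each → 8
  2 × C: 3 H each → 6
  2 × C: 1 H each → 2
  2 × C: no H
  1 × N: no H
  1 × O: 1 H
  1 × O: no H
  Total hydrogens = 17.
Molecular formula: C10H17NO2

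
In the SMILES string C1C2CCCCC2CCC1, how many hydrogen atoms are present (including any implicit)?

Hydrogens are implicit in SMILES; fill each atom to its normal valence:
  8 × C: 2 H each → 16
  2 × C: 1 H each → 2
  Total hydrogens = 18.

18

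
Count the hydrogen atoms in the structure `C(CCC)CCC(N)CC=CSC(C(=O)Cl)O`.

Hydrogens are implicit in SMILES; fill each atom to its normal valence:
  6 × C: 2 H each → 12
  4 × C: 1 H each → 4
  1 × C: 3 H
  1 × C: no H
  1 × Cl: no H
  1 × N: 2 H
  1 × O: 1 H
  1 × O: no H
  1 × S: no H
  Total hydrogens = 22.

22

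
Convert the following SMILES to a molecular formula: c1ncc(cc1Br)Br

C5H3Br2N

Heavy atoms from the SMILES: 2 Br, 5 C, 1 N.
Implicit hydrogens by atom environment:
  3 × C (aromatic): 1 H each → 3
  2 × Br: no H
  2 × C (aromatic): no H
  1 × N (aromatic): no H
  Total hydrogens = 3.
Molecular formula: C5H3Br2N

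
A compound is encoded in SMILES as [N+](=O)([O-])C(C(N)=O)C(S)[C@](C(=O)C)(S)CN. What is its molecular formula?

C7H13N3O4S2

Heavy atoms from the SMILES: 7 C, 3 N, 4 O, 2 S.
Implicit hydrogens by atom environment:
  3 × C: no H
  3 × O: no H
  2 × C: 1 H each → 2
  2 × N: 2 H each → 4
  2 × S: 1 H each → 2
  1 × C: 3 H
  1 × C: 2 H
  1 × N (charge +1): no H
  1 × O (charge -1): no H
  Total hydrogens = 13.
Molecular formula: C7H13N3O4S2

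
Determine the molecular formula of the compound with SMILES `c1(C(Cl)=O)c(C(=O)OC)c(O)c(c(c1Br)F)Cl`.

Heavy atoms from the SMILES: 1 Br, 9 C, 2 Cl, 1 F, 4 O.
Implicit hydrogens by atom environment:
  6 × C (aromatic): no H
  3 × O: no H
  2 × C: no H
  2 × Cl: no H
  1 × Br: no H
  1 × C: 3 H
  1 × F: no H
  1 × O: 1 H
  Total hydrogens = 4.
Molecular formula: C9H4BrCl2FO4

C9H4BrCl2FO4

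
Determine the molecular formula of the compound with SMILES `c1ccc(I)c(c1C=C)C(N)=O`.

Heavy atoms from the SMILES: 9 C, 1 I, 1 N, 1 O.
Implicit hydrogens by atom environment:
  3 × C (aromatic): 1 H each → 3
  3 × C (aromatic): no H
  1 × C: 2 H
  1 × C: 1 H
  1 × C: no H
  1 × I: no H
  1 × N: 2 H
  1 × O: no H
  Total hydrogens = 8.
Molecular formula: C9H8INO

C9H8INO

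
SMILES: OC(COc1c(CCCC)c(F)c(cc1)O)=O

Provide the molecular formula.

Heavy atoms from the SMILES: 12 C, 1 F, 4 O.
Implicit hydrogens by atom environment:
  4 × C: 2 H each → 8
  4 × C (aromatic): no H
  2 × C (aromatic): 1 H each → 2
  2 × O: 1 H each → 2
  2 × O: no H
  1 × C: 3 H
  1 × C: no H
  1 × F: no H
  Total hydrogens = 15.
Molecular formula: C12H15FO4

C12H15FO4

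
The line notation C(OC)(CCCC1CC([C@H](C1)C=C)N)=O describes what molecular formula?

C12H21NO2

Heavy atoms from the SMILES: 12 C, 1 N, 2 O.
Implicit hydrogens by atom environment:
  6 × C: 2 H each → 12
  4 × C: 1 H each → 4
  2 × O: no H
  1 × C: 3 H
  1 × C: no H
  1 × N: 2 H
  Total hydrogens = 21.
Molecular formula: C12H21NO2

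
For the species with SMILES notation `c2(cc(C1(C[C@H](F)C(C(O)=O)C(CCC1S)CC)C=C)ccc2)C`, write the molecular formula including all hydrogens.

C20H27FO2S

Heavy atoms from the SMILES: 20 C, 1 F, 2 O, 1 S.
Implicit hydrogens by atom environment:
  5 × C: 2 H each → 10
  5 × C: 1 H each → 5
  4 × C (aromatic): 1 H each → 4
  2 × C: 3 H each → 6
  2 × C: no H
  2 × C (aromatic): no H
  1 × F: no H
  1 × O: 1 H
  1 × O: no H
  1 × S: 1 H
  Total hydrogens = 27.
Molecular formula: C20H27FO2S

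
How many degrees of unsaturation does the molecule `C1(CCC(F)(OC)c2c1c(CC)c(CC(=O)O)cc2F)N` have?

6

Molecular formula from the SMILES: C15H19F2NO3.
DoU = (2C + 2 + N − H − X)/2 = (2·15 + 2 + 1 − 19 − 2)/2 = 12/2 = 6.
(Structurally: 2 ring(s) + 4 π bond(s) = 6.)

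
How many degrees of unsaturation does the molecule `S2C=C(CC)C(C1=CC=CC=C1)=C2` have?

7

Molecular formula from the SMILES: C12H12S.
DoU = (2C + 2 + N − H − X)/2 = (2·12 + 2 + 0 − 12 − 0)/2 = 14/2 = 7.
(Structurally: 2 ring(s) + 5 π bond(s) = 7.)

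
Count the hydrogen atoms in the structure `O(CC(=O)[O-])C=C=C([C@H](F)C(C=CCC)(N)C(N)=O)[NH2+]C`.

20

Hydrogens are implicit in SMILES; fill each atom to its normal valence:
  5 × C: no H
  4 × C: 1 H each → 4
  3 × O: no H
  2 × C: 3 H each → 6
  2 × C: 2 H each → 4
  2 × N: 2 H each → 4
  1 × F: no H
  1 × N (charge +1): 2 H
  1 × O (charge -1): no H
  Total hydrogens = 20.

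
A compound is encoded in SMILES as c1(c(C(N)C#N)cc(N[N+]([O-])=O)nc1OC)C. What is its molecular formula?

C9H11N5O3

Heavy atoms from the SMILES: 9 C, 5 N, 3 O.
Implicit hydrogens by atom environment:
  4 × C (aromatic): no H
  2 × C: 3 H each → 6
  2 × O: no H
  1 × C (aromatic): 1 H
  1 × C: 1 H
  1 × C: no H
  1 × N: 2 H
  1 × N: 1 H
  1 × N (aromatic): no H
  1 × N: no H
  1 × N (charge +1): no H
  1 × O (charge -1): no H
  Total hydrogens = 11.
Molecular formula: C9H11N5O3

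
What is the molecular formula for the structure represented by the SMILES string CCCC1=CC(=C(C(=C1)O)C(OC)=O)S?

Heavy atoms from the SMILES: 11 C, 3 O, 1 S.
Implicit hydrogens by atom environment:
  4 × C (aromatic): no H
  2 × C: 3 H each → 6
  2 × C: 2 H each → 4
  2 × C (aromatic): 1 H each → 2
  2 × O: no H
  1 × C: no H
  1 × O: 1 H
  1 × S: 1 H
  Total hydrogens = 14.
Molecular formula: C11H14O3S

C11H14O3S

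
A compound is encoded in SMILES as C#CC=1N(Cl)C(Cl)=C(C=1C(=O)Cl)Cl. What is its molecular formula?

Heavy atoms from the SMILES: 7 C, 4 Cl, 1 N, 1 O.
Implicit hydrogens by atom environment:
  4 × C (aromatic): no H
  4 × Cl: no H
  2 × C: no H
  1 × C: 1 H
  1 × N (aromatic): no H
  1 × O: no H
  Total hydrogens = 1.
Molecular formula: C7HCl4NO

C7HCl4NO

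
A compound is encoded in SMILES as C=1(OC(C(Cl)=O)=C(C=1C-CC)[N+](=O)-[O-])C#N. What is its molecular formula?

C9H7ClN2O4

Heavy atoms from the SMILES: 9 C, 1 Cl, 2 N, 4 O.
Implicit hydrogens by atom environment:
  4 × C (aromatic): no H
  2 × C: 2 H each → 4
  2 × C: no H
  2 × O: no H
  1 × C: 3 H
  1 × Cl: no H
  1 × N: no H
  1 × N (charge +1): no H
  1 × O (aromatic): no H
  1 × O (charge -1): no H
  Total hydrogens = 7.
Molecular formula: C9H7ClN2O4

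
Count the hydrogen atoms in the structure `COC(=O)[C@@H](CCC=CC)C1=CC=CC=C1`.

18

Hydrogens are implicit in SMILES; fill each atom to its normal valence:
  5 × C (aromatic): 1 H each → 5
  3 × C: 1 H each → 3
  2 × C: 3 H each → 6
  2 × C: 2 H each → 4
  2 × O: no H
  1 × C: no H
  1 × C (aromatic): no H
  Total hydrogens = 18.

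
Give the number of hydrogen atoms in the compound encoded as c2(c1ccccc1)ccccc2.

Hydrogens are implicit in SMILES; fill each atom to its normal valence:
  10 × C (aromatic): 1 H each → 10
  2 × C (aromatic): no H
  Total hydrogens = 10.

10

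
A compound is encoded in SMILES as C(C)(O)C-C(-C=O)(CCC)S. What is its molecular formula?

C8H16O2S

Heavy atoms from the SMILES: 8 C, 2 O, 1 S.
Implicit hydrogens by atom environment:
  3 × C: 2 H each → 6
  2 × C: 3 H each → 6
  2 × C: 1 H each → 2
  1 × C: no H
  1 × O: 1 H
  1 × O: no H
  1 × S: 1 H
  Total hydrogens = 16.
Molecular formula: C8H16O2S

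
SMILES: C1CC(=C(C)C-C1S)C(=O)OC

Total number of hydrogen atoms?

14

Hydrogens are implicit in SMILES; fill each atom to its normal valence:
  3 × C: 2 H each → 6
  3 × C: no H
  2 × C: 3 H each → 6
  2 × O: no H
  1 × C: 1 H
  1 × S: 1 H
  Total hydrogens = 14.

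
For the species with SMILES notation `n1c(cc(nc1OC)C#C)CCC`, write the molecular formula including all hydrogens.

Heavy atoms from the SMILES: 10 C, 2 N, 1 O.
Implicit hydrogens by atom environment:
  3 × C (aromatic): no H
  2 × C: 3 H each → 6
  2 × C: 2 H each → 4
  2 × N (aromatic): no H
  1 × C (aromatic): 1 H
  1 × C: 1 H
  1 × C: no H
  1 × O: no H
  Total hydrogens = 12.
Molecular formula: C10H12N2O

C10H12N2O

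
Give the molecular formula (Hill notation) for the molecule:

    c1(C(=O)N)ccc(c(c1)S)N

C7H8N2OS

Heavy atoms from the SMILES: 7 C, 2 N, 1 O, 1 S.
Implicit hydrogens by atom environment:
  3 × C (aromatic): 1 H each → 3
  3 × C (aromatic): no H
  2 × N: 2 H each → 4
  1 × C: no H
  1 × O: no H
  1 × S: 1 H
  Total hydrogens = 8.
Molecular formula: C7H8N2OS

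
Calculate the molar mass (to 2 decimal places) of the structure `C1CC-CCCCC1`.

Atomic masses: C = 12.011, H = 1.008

Molecular formula: C8H16.
M = 8×12.011 + 16×1.008 = 112.22 g/mol.

112.22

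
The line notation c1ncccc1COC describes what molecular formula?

Heavy atoms from the SMILES: 7 C, 1 N, 1 O.
Implicit hydrogens by atom environment:
  4 × C (aromatic): 1 H each → 4
  1 × C: 3 H
  1 × C: 2 H
  1 × C (aromatic): no H
  1 × N (aromatic): no H
  1 × O: no H
  Total hydrogens = 9.
Molecular formula: C7H9NO

C7H9NO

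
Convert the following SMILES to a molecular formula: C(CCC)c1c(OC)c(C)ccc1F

Heavy atoms from the SMILES: 12 C, 1 F, 1 O.
Implicit hydrogens by atom environment:
  4 × C (aromatic): no H
  3 × C: 3 H each → 9
  3 × C: 2 H each → 6
  2 × C (aromatic): 1 H each → 2
  1 × F: no H
  1 × O: no H
  Total hydrogens = 17.
Molecular formula: C12H17FO

C12H17FO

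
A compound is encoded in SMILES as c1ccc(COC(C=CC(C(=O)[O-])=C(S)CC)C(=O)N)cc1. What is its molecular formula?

C16H18NO4S-

Heavy atoms from the SMILES: 16 C, 1 N, 4 O, 1 S.
Implicit hydrogens by atom environment:
  5 × C (aromatic): 1 H each → 5
  4 × C: no H
  3 × C: 1 H each → 3
  3 × O: no H
  2 × C: 2 H each → 4
  1 × C: 3 H
  1 × C (aromatic): no H
  1 × N: 2 H
  1 × O (charge -1): no H
  1 × S: 1 H
  Total hydrogens = 18.
Net charge -1.
Molecular formula: C16H18NO4S-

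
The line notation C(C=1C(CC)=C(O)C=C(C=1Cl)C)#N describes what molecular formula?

Heavy atoms from the SMILES: 10 C, 1 Cl, 1 N, 1 O.
Implicit hydrogens by atom environment:
  5 × C (aromatic): no H
  2 × C: 3 H each → 6
  1 × C: 2 H
  1 × C (aromatic): 1 H
  1 × C: no H
  1 × Cl: no H
  1 × N: no H
  1 × O: 1 H
  Total hydrogens = 10.
Molecular formula: C10H10ClNO

C10H10ClNO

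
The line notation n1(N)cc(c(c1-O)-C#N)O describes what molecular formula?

C5H5N3O2

Heavy atoms from the SMILES: 5 C, 3 N, 2 O.
Implicit hydrogens by atom environment:
  3 × C (aromatic): no H
  2 × O: 1 H each → 2
  1 × C (aromatic): 1 H
  1 × C: no H
  1 × N: 2 H
  1 × N (aromatic): no H
  1 × N: no H
  Total hydrogens = 5.
Molecular formula: C5H5N3O2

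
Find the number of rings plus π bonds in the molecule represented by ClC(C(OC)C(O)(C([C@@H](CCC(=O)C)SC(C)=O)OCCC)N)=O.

Molecular formula from the SMILES: C15H26ClNO6S.
DoU = (2C + 2 + N − H − X)/2 = (2·15 + 2 + 1 − 26 − 1)/2 = 6/2 = 3.
(Structurally: 0 ring(s) + 3 π bond(s) = 3.)

3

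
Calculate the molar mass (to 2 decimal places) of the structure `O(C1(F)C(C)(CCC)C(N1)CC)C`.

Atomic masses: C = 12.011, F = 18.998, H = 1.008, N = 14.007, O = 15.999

189.27

Molecular formula: C10H20FNO.
M = 10×12.011 + 1×18.998 + 20×1.008 + 1×14.007 + 1×15.999 = 189.27 g/mol.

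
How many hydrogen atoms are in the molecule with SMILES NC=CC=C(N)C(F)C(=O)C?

Hydrogens are implicit in SMILES; fill each atom to its normal valence:
  4 × C: 1 H each → 4
  2 × C: no H
  2 × N: 2 H each → 4
  1 × C: 3 H
  1 × F: no H
  1 × O: no H
  Total hydrogens = 11.

11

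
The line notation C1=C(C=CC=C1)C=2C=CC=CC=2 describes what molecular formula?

Heavy atoms from the SMILES: 12 C.
Implicit hydrogens by atom environment:
  10 × C (aromatic): 1 H each → 10
  2 × C (aromatic): no H
  Total hydrogens = 10.
Molecular formula: C12H10

C12H10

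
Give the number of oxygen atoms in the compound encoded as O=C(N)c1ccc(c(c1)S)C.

The symbol for oxygen appears 1 time in the SMILES.

1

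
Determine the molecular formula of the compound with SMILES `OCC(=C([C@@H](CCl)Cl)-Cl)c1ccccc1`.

Heavy atoms from the SMILES: 11 C, 3 Cl, 1 O.
Implicit hydrogens by atom environment:
  5 × C (aromatic): 1 H each → 5
  3 × Cl: no H
  2 × C: 2 H each → 4
  2 × C: no H
  1 × C: 1 H
  1 × C (aromatic): no H
  1 × O: 1 H
  Total hydrogens = 11.
Molecular formula: C11H11Cl3O

C11H11Cl3O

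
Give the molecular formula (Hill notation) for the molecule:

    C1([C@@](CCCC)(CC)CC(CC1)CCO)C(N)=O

Heavy atoms from the SMILES: 15 C, 1 N, 2 O.
Implicit hydrogens by atom environment:
  9 × C: 2 H each → 18
  2 × C: 3 H each → 6
  2 × C: 1 H each → 2
  2 × C: no H
  1 × N: 2 H
  1 × O: 1 H
  1 × O: no H
  Total hydrogens = 29.
Molecular formula: C15H29NO2

C15H29NO2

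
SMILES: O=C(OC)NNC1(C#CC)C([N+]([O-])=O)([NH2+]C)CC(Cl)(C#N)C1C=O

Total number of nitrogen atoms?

The symbol for nitrogen appears 5 times in the SMILES.

5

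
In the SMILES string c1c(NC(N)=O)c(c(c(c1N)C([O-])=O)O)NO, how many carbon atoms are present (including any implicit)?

8

The symbol for carbon appears 8 times in the SMILES. Lowercase c denotes aromatic carbon and counts toward C.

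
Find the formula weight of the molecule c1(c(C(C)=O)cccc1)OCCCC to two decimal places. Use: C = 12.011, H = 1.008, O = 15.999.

192.26

Molecular formula: C12H16O2.
M = 12×12.011 + 16×1.008 + 2×15.999 = 192.26 g/mol.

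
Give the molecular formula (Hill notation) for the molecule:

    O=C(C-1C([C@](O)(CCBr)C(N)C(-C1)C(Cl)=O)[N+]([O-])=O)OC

Heavy atoms from the SMILES: 1 Br, 11 C, 1 Cl, 2 N, 6 O.
Implicit hydrogens by atom environment:
  4 × C: 1 H each → 4
  4 × O: no H
  3 × C: 2 H each → 6
  3 × C: no H
  1 × Br: no H
  1 × C: 3 H
  1 × Cl: no H
  1 × N: 2 H
  1 × N (charge +1): no H
  1 × O: 1 H
  1 × O (charge -1): no H
  Total hydrogens = 16.
Molecular formula: C11H16BrClN2O6

C11H16BrClN2O6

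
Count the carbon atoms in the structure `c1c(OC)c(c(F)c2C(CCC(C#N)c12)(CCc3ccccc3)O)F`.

20

The symbol for carbon appears 20 times in the SMILES. Lowercase c denotes aromatic carbon and counts toward C.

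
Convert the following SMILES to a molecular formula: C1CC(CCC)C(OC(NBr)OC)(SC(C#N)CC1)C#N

C14H22BrN3O2S

Heavy atoms from the SMILES: 1 Br, 14 C, 3 N, 2 O, 1 S.
Implicit hydrogens by atom environment:
  6 × C: 2 H each → 12
  3 × C: 1 H each → 3
  3 × C: no H
  2 × C: 3 H each → 6
  2 × N: no H
  2 × O: no H
  1 × Br: no H
  1 × N: 1 H
  1 × S: no H
  Total hydrogens = 22.
Molecular formula: C14H22BrN3O2S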